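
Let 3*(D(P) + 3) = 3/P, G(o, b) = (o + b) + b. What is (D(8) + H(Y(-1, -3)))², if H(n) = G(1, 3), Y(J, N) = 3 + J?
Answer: 1089/64 ≈ 17.016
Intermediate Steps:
G(o, b) = o + 2*b (G(o, b) = (b + o) + b = o + 2*b)
D(P) = -3 + 1/P (D(P) = -3 + (3/P)/3 = -3 + 1/P)
H(n) = 7 (H(n) = 1 + 2*3 = 1 + 6 = 7)
(D(8) + H(Y(-1, -3)))² = ((-3 + 1/8) + 7)² = ((-3 + ⅛) + 7)² = (-23/8 + 7)² = (33/8)² = 1089/64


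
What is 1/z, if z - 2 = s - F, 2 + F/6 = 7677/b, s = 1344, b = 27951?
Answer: 9317/12637132 ≈ 0.00073727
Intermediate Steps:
F = -96450/9317 (F = -12 + 6*(7677/27951) = -12 + 6*(7677*(1/27951)) = -12 + 6*(2559/9317) = -12 + 15354/9317 = -96450/9317 ≈ -10.352)
z = 12637132/9317 (z = 2 + (1344 - 1*(-96450/9317)) = 2 + (1344 + 96450/9317) = 2 + 12618498/9317 = 12637132/9317 ≈ 1356.4)
1/z = 1/(12637132/9317) = 9317/12637132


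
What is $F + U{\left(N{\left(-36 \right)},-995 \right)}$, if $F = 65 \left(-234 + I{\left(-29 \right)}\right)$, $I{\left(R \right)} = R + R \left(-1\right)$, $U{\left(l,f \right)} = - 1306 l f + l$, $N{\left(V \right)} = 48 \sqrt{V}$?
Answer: $-15210 + 374247648 i \approx -15210.0 + 3.7425 \cdot 10^{8} i$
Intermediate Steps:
$U{\left(l,f \right)} = l - 1306 f l$ ($U{\left(l,f \right)} = - 1306 f l + l = l - 1306 f l$)
$I{\left(R \right)} = 0$ ($I{\left(R \right)} = R - R = 0$)
$F = -15210$ ($F = 65 \left(-234 + 0\right) = 65 \left(-234\right) = -15210$)
$F + U{\left(N{\left(-36 \right)},-995 \right)} = -15210 + 48 \sqrt{-36} \left(1 - -1299470\right) = -15210 + 48 \cdot 6 i \left(1 + 1299470\right) = -15210 + 288 i 1299471 = -15210 + 374247648 i$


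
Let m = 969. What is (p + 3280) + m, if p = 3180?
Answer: 7429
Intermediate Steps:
(p + 3280) + m = (3180 + 3280) + 969 = 6460 + 969 = 7429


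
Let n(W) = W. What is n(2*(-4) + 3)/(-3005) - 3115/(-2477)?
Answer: 1874592/1488677 ≈ 1.2592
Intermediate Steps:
n(2*(-4) + 3)/(-3005) - 3115/(-2477) = (2*(-4) + 3)/(-3005) - 3115/(-2477) = (-8 + 3)*(-1/3005) - 3115*(-1/2477) = -5*(-1/3005) + 3115/2477 = 1/601 + 3115/2477 = 1874592/1488677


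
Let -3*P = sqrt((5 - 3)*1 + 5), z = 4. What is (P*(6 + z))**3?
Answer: -7000*sqrt(7)/27 ≈ -685.94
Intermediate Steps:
P = -sqrt(7)/3 (P = -sqrt((5 - 3)*1 + 5)/3 = -sqrt(2*1 + 5)/3 = -sqrt(2 + 5)/3 = -sqrt(7)/3 ≈ -0.88192)
(P*(6 + z))**3 = ((-sqrt(7)/3)*(6 + 4))**3 = (-sqrt(7)/3*10)**3 = (-10*sqrt(7)/3)**3 = -7000*sqrt(7)/27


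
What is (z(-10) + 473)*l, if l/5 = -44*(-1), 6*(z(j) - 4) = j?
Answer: 313720/3 ≈ 1.0457e+5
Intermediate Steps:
z(j) = 4 + j/6
l = 220 (l = 5*(-44*(-1)) = 5*44 = 220)
(z(-10) + 473)*l = ((4 + (1/6)*(-10)) + 473)*220 = ((4 - 5/3) + 473)*220 = (7/3 + 473)*220 = (1426/3)*220 = 313720/3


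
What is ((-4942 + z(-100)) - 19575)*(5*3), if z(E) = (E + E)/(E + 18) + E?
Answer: -15137955/41 ≈ -3.6922e+5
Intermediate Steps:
z(E) = E + 2*E/(18 + E) (z(E) = (2*E)/(18 + E) + E = 2*E/(18 + E) + E = E + 2*E/(18 + E))
((-4942 + z(-100)) - 19575)*(5*3) = ((-4942 - 100*(20 - 100)/(18 - 100)) - 19575)*(5*3) = ((-4942 - 100*(-80)/(-82)) - 19575)*15 = ((-4942 - 100*(-1/82)*(-80)) - 19575)*15 = ((-4942 - 4000/41) - 19575)*15 = (-206622/41 - 19575)*15 = -1009197/41*15 = -15137955/41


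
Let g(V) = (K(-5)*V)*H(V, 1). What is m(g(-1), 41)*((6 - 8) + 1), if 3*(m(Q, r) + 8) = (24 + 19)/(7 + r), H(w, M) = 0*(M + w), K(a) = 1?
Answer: 1109/144 ≈ 7.7014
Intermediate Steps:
H(w, M) = 0
g(V) = 0 (g(V) = (1*V)*0 = V*0 = 0)
m(Q, r) = -8 + 43/(3*(7 + r)) (m(Q, r) = -8 + ((24 + 19)/(7 + r))/3 = -8 + (43/(7 + r))/3 = -8 + 43/(3*(7 + r)))
m(g(-1), 41)*((6 - 8) + 1) = ((-125 - 24*41)/(3*(7 + 41)))*((6 - 8) + 1) = ((⅓)*(-125 - 984)/48)*(-2 + 1) = ((⅓)*(1/48)*(-1109))*(-1) = -1109/144*(-1) = 1109/144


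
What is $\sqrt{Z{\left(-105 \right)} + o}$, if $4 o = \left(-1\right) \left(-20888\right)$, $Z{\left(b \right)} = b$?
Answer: $\sqrt{5117} \approx 71.533$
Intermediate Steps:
$o = 5222$ ($o = \frac{\left(-1\right) \left(-20888\right)}{4} = \frac{1}{4} \cdot 20888 = 5222$)
$\sqrt{Z{\left(-105 \right)} + o} = \sqrt{-105 + 5222} = \sqrt{5117}$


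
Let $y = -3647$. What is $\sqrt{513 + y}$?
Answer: $i \sqrt{3134} \approx 55.982 i$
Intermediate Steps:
$\sqrt{513 + y} = \sqrt{513 - 3647} = \sqrt{-3134} = i \sqrt{3134}$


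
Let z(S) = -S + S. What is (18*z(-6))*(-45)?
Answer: 0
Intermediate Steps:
z(S) = 0
(18*z(-6))*(-45) = (18*0)*(-45) = 0*(-45) = 0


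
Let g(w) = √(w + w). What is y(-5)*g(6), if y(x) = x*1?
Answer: -10*√3 ≈ -17.320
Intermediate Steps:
y(x) = x
g(w) = √2*√w (g(w) = √(2*w) = √2*√w)
y(-5)*g(6) = -5*√2*√6 = -10*√3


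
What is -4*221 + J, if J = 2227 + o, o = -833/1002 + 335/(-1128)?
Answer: 252776419/188376 ≈ 1341.9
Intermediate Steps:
o = -212549/188376 (o = -833*1/1002 + 335*(-1/1128) = -833/1002 - 335/1128 = -212549/188376 ≈ -1.1283)
J = 419300803/188376 (J = 2227 - 212549/188376 = 419300803/188376 ≈ 2225.9)
-4*221 + J = -4*221 + 419300803/188376 = -884 + 419300803/188376 = 252776419/188376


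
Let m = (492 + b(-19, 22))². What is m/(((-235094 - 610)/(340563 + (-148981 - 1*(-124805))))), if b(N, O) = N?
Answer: -70784947123/235704 ≈ -3.0031e+5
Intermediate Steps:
m = 223729 (m = (492 - 19)² = 473² = 223729)
m/(((-235094 - 610)/(340563 + (-148981 - 1*(-124805))))) = 223729/(((-235094 - 610)/(340563 + (-148981 - 1*(-124805))))) = 223729/((-235704/(340563 + (-148981 + 124805)))) = 223729/((-235704/(340563 - 24176))) = 223729/((-235704/316387)) = 223729/((-235704*1/316387)) = 223729/(-235704/316387) = 223729*(-316387/235704) = -70784947123/235704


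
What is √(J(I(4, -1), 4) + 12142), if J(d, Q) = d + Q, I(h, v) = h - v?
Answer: √12151 ≈ 110.23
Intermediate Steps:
J(d, Q) = Q + d
√(J(I(4, -1), 4) + 12142) = √((4 + (4 - 1*(-1))) + 12142) = √((4 + (4 + 1)) + 12142) = √((4 + 5) + 12142) = √(9 + 12142) = √12151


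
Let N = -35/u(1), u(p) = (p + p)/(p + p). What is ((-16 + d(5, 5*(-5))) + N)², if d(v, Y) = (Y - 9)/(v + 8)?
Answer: 485809/169 ≈ 2874.6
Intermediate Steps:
u(p) = 1 (u(p) = (2*p)/((2*p)) = (2*p)*(1/(2*p)) = 1)
d(v, Y) = (-9 + Y)/(8 + v)
N = -35 (N = -35/1 = -35*1 = -35)
((-16 + d(5, 5*(-5))) + N)² = ((-16 + (-9 + 5*(-5))/(8 + 5)) - 35)² = ((-16 + (-9 - 25)/13) - 35)² = ((-16 + (1/13)*(-34)) - 35)² = ((-16 - 34/13) - 35)² = (-242/13 - 35)² = (-697/13)² = 485809/169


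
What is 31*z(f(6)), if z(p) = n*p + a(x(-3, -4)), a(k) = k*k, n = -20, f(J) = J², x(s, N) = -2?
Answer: -22196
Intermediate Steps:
a(k) = k²
z(p) = 4 - 20*p (z(p) = -20*p + (-2)² = -20*p + 4 = 4 - 20*p)
31*z(f(6)) = 31*(4 - 20*6²) = 31*(4 - 20*36) = 31*(4 - 720) = 31*(-716) = -22196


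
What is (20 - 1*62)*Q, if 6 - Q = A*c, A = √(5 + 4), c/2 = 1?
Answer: 0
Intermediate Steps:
c = 2 (c = 2*1 = 2)
A = 3 (A = √9 = 3)
Q = 0 (Q = 6 - 3*2 = 6 - 1*6 = 6 - 6 = 0)
(20 - 1*62)*Q = (20 - 1*62)*0 = (20 - 62)*0 = -42*0 = 0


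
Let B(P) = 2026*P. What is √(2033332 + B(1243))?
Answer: 5*√182066 ≈ 2133.5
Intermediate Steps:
√(2033332 + B(1243)) = √(2033332 + 2026*1243) = √(2033332 + 2518318) = √4551650 = 5*√182066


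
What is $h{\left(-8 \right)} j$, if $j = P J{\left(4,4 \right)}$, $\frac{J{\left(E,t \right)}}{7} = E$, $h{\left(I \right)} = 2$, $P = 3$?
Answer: $168$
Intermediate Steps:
$J{\left(E,t \right)} = 7 E$
$j = 84$ ($j = 3 \cdot 7 \cdot 4 = 3 \cdot 28 = 84$)
$h{\left(-8 \right)} j = 2 \cdot 84 = 168$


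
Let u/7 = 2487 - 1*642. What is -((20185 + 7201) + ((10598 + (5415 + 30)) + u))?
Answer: -56344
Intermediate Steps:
u = 12915 (u = 7*(2487 - 1*642) = 7*(2487 - 642) = 7*1845 = 12915)
-((20185 + 7201) + ((10598 + (5415 + 30)) + u)) = -((20185 + 7201) + ((10598 + (5415 + 30)) + 12915)) = -(27386 + ((10598 + 5445) + 12915)) = -(27386 + (16043 + 12915)) = -(27386 + 28958) = -1*56344 = -56344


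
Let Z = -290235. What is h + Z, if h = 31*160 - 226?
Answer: -285501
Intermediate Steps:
h = 4734 (h = 4960 - 226 = 4734)
h + Z = 4734 - 290235 = -285501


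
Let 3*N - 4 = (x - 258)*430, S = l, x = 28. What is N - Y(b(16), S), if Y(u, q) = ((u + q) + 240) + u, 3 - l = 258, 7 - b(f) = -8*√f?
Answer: -99085/3 ≈ -33028.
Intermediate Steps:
b(f) = 7 + 8*√f (b(f) = 7 - (-8)*√f = 7 + 8*√f)
l = -255 (l = 3 - 1*258 = 3 - 258 = -255)
S = -255
Y(u, q) = 240 + q + 2*u (Y(u, q) = ((q + u) + 240) + u = (240 + q + u) + u = 240 + q + 2*u)
N = -98896/3 (N = 4/3 + ((28 - 258)*430)/3 = 4/3 + (-230*430)/3 = 4/3 + (⅓)*(-98900) = 4/3 - 98900/3 = -98896/3 ≈ -32965.)
N - Y(b(16), S) = -98896/3 - (240 - 255 + 2*(7 + 8*√16)) = -98896/3 - (240 - 255 + 2*(7 + 8*4)) = -98896/3 - (240 - 255 + 2*(7 + 32)) = -98896/3 - (240 - 255 + 2*39) = -98896/3 - (240 - 255 + 78) = -98896/3 - 1*63 = -98896/3 - 63 = -99085/3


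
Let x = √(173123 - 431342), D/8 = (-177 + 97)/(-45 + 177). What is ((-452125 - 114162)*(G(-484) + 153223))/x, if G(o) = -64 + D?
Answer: 2862063764969*I*√28691/2840409 ≈ 1.7068e+8*I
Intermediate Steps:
D = -160/33 (D = 8*((-177 + 97)/(-45 + 177)) = 8*(-80/132) = 8*(-80*1/132) = 8*(-20/33) = -160/33 ≈ -4.8485)
G(o) = -2272/33 (G(o) = -64 - 160/33 = -2272/33)
x = 3*I*√28691 (x = √(-258219) = 3*I*√28691 ≈ 508.15*I)
((-452125 - 114162)*(G(-484) + 153223))/x = ((-452125 - 114162)*(-2272/33 + 153223))/((3*I*√28691)) = (-566287*5054087/33)*(-I*√28691/86073) = -(-2862063764969)*I*√28691/2840409 = 2862063764969*I*√28691/2840409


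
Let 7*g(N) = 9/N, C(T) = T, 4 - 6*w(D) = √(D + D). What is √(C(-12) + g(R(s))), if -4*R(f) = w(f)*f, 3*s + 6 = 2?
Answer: √21*√((-87 + 28*I*√6)/(6 - I*√6))/7 ≈ 0.37769 + 2.6802*I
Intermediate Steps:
w(D) = ⅔ - √2*√D/6 (w(D) = ⅔ - √(D + D)/6 = ⅔ - √2*√D/6)
s = -4/3 (s = -2 + (⅓)*2 = -2 + ⅔ = -4/3 ≈ -1.3333)
R(f) = -f*(⅔ - √2*√f/6)/4 (R(f) = -(⅔ - √2*√f/6)*f/4 = -f*(⅔ - √2*√f/6)/4)
g(N) = 9/(7*N) (g(N) = (9/N)/7 = 9/(7*N))
√(C(-12) + g(R(s))) = √(-12 + 9/(7*(((1/24)*(-4/3)*(-4 + √2*√(-4/3)))))) = √(-12 + 9/(7*(((1/24)*(-4/3)*(-4 + √2*(2*I*√3/3)))))) = √(-12 + 9/(7*(((1/24)*(-4/3)*(-4 + 2*I*√6/3))))) = √(-12 + 9/(7*(2/9 - I*√6/27)))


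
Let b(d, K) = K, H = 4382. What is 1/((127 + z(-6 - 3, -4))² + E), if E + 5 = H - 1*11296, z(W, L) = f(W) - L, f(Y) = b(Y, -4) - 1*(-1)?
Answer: 1/9465 ≈ 0.00010565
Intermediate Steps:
f(Y) = -3 (f(Y) = -4 - 1*(-1) = -4 + 1 = -3)
z(W, L) = -3 - L
E = -6919 (E = -5 + (4382 - 1*11296) = -5 + (4382 - 11296) = -5 - 6914 = -6919)
1/((127 + z(-6 - 3, -4))² + E) = 1/((127 + (-3 - 1*(-4)))² - 6919) = 1/((127 + (-3 + 4))² - 6919) = 1/((127 + 1)² - 6919) = 1/(128² - 6919) = 1/(16384 - 6919) = 1/9465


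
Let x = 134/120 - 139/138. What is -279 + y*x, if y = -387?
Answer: -147819/460 ≈ -321.35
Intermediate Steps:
x = 151/1380 (x = 134*(1/120) - 139*1/138 = 67/60 - 139/138 = 151/1380 ≈ 0.10942)
-279 + y*x = -279 - 387*151/1380 = -279 - 19479/460 = -147819/460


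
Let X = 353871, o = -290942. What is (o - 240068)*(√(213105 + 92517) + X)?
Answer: -187909039710 - 1593030*√33958 ≈ -1.8820e+11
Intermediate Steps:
(o - 240068)*(√(213105 + 92517) + X) = (-290942 - 240068)*(√(213105 + 92517) + 353871) = -531010*(√305622 + 353871) = -531010*(3*√33958 + 353871) = -531010*(353871 + 3*√33958) = -187909039710 - 1593030*√33958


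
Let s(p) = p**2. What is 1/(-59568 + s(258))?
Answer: 1/6996 ≈ 0.00014294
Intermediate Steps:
1/(-59568 + s(258)) = 1/(-59568 + 258**2) = 1/(-59568 + 66564) = 1/6996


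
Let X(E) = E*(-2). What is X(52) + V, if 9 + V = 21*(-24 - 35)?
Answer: -1352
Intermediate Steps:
V = -1248 (V = -9 + 21*(-24 - 35) = -9 + 21*(-59) = -9 - 1239 = -1248)
X(E) = -2*E
X(52) + V = -2*52 - 1248 = -104 - 1248 = -1352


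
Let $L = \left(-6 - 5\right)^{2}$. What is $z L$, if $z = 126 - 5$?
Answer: $14641$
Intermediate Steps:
$L = 121$ ($L = \left(-11\right)^{2} = 121$)
$z = 121$
$z L = 121 \cdot 121 = 14641$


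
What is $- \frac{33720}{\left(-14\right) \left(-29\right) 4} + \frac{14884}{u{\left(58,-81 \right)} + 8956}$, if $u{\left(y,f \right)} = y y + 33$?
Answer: $- \frac{49046443}{2507659} \approx -19.559$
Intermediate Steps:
$u{\left(y,f \right)} = 33 + y^{2}$ ($u{\left(y,f \right)} = y^{2} + 33 = 33 + y^{2}$)
$- \frac{33720}{\left(-14\right) \left(-29\right) 4} + \frac{14884}{u{\left(58,-81 \right)} + 8956} = - \frac{33720}{\left(-14\right) \left(-29\right) 4} + \frac{14884}{\left(33 + 58^{2}\right) + 8956} = - \frac{33720}{406 \cdot 4} + \frac{14884}{\left(33 + 3364\right) + 8956} = - \frac{33720}{1624} + \frac{14884}{3397 + 8956} = \left(-33720\right) \frac{1}{1624} + \frac{14884}{12353} = - \frac{4215}{203} + 14884 \cdot \frac{1}{12353} = - \frac{4215}{203} + \frac{14884}{12353} = - \frac{49046443}{2507659}$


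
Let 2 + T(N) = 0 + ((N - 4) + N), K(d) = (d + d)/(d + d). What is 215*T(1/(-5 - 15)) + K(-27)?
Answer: -2621/2 ≈ -1310.5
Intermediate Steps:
K(d) = 1 (K(d) = (2*d)/((2*d)) = (2*d)*(1/(2*d)) = 1)
T(N) = -6 + 2*N (T(N) = -2 + (0 + ((N - 4) + N)) = -2 + (0 + ((-4 + N) + N)) = -2 + (0 + (-4 + 2*N)) = -2 + (-4 + 2*N) = -6 + 2*N)
215*T(1/(-5 - 15)) + K(-27) = 215*(-6 + 2/(-5 - 15)) + 1 = 215*(-6 + 2/(-20)) + 1 = 215*(-6 + 2*(-1/20)) + 1 = 215*(-6 - 1/10) + 1 = 215*(-61/10) + 1 = -2623/2 + 1 = -2621/2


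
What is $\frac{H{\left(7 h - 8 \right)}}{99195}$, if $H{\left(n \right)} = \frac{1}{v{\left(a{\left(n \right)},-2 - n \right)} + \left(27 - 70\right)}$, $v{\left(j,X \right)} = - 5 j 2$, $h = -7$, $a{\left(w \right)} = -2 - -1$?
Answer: $- \frac{1}{3273435} \approx -3.0549 \cdot 10^{-7}$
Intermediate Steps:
$a{\left(w \right)} = -1$ ($a{\left(w \right)} = -2 + 1 = -1$)
$v{\left(j,X \right)} = - 10 j$
$H{\left(n \right)} = - \frac{1}{33}$ ($H{\left(n \right)} = \frac{1}{\left(-10\right) \left(-1\right) + \left(27 - 70\right)} = \frac{1}{10 + \left(27 - 70\right)} = \frac{1}{10 - 43} = \frac{1}{-33} = - \frac{1}{33}$)
$\frac{H{\left(7 h - 8 \right)}}{99195} = - \frac{1}{33 \cdot 99195} = \left(- \frac{1}{33}\right) \frac{1}{99195} = - \frac{1}{3273435}$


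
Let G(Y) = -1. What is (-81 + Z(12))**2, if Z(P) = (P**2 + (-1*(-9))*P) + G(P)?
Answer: 28900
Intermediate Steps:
Z(P) = -1 + P**2 + 9*P (Z(P) = (P**2 + (-1*(-9))*P) - 1 = (P**2 + 9*P) - 1 = -1 + P**2 + 9*P)
(-81 + Z(12))**2 = (-81 + (-1 + 12**2 + 9*12))**2 = (-81 + (-1 + 144 + 108))**2 = (-81 + 251)**2 = 170**2 = 28900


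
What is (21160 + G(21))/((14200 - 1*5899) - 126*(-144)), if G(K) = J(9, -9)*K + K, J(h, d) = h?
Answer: 4274/5289 ≈ 0.80809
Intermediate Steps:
G(K) = 10*K (G(K) = 9*K + K = 10*K)
(21160 + G(21))/((14200 - 1*5899) - 126*(-144)) = (21160 + 10*21)/((14200 - 1*5899) - 126*(-144)) = (21160 + 210)/((14200 - 5899) + 18144) = 21370/(8301 + 18144) = 21370/26445 = 21370*(1/26445) = 4274/5289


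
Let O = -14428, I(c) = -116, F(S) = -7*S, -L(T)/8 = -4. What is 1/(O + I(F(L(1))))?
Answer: -1/14544 ≈ -6.8757e-5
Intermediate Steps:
L(T) = 32 (L(T) = -8*(-4) = 32)
1/(O + I(F(L(1)))) = 1/(-14428 - 116) = 1/(-14544) = -1/14544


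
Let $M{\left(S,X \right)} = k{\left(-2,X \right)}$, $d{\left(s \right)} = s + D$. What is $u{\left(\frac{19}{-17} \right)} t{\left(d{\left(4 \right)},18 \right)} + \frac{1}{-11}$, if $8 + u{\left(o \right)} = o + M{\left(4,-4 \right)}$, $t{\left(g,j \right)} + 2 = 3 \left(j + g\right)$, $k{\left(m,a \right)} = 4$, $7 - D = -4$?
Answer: $- \frac{92846}{187} \approx -496.5$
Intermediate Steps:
$D = 11$ ($D = 7 - -4 = 7 + 4 = 11$)
$d{\left(s \right)} = 11 + s$ ($d{\left(s \right)} = s + 11 = 11 + s$)
$M{\left(S,X \right)} = 4$
$t{\left(g,j \right)} = -2 + 3 g + 3 j$ ($t{\left(g,j \right)} = -2 + 3 \left(j + g\right) = -2 + 3 \left(g + j\right) = -2 + \left(3 g + 3 j\right) = -2 + 3 g + 3 j$)
$u{\left(o \right)} = -4 + o$ ($u{\left(o \right)} = -8 + \left(o + 4\right) = -8 + \left(4 + o\right) = -4 + o$)
$u{\left(\frac{19}{-17} \right)} t{\left(d{\left(4 \right)},18 \right)} + \frac{1}{-11} = \left(-4 + \frac{19}{-17}\right) \left(-2 + 3 \left(11 + 4\right) + 3 \cdot 18\right) + \frac{1}{-11} = \left(-4 + 19 \left(- \frac{1}{17}\right)\right) \left(-2 + 3 \cdot 15 + 54\right) - \frac{1}{11} = \left(-4 - \frac{19}{17}\right) \left(-2 + 45 + 54\right) - \frac{1}{11} = \left(- \frac{87}{17}\right) 97 - \frac{1}{11} = - \frac{8439}{17} - \frac{1}{11} = - \frac{92846}{187}$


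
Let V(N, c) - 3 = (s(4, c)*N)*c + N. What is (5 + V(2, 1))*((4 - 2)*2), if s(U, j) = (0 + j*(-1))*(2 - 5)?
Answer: 64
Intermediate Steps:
s(U, j) = 3*j (s(U, j) = (0 - j)*(-3) = -j*(-3) = 3*j)
V(N, c) = 3 + N + 3*N*c**2 (V(N, c) = 3 + (((3*c)*N)*c + N) = 3 + ((3*N*c)*c + N) = 3 + (3*N*c**2 + N) = 3 + (N + 3*N*c**2) = 3 + N + 3*N*c**2)
(5 + V(2, 1))*((4 - 2)*2) = (5 + (3 + 2 + 3*2*1**2))*((4 - 2)*2) = (5 + (3 + 2 + 3*2*1))*(2*2) = (5 + (3 + 2 + 6))*4 = (5 + 11)*4 = 16*4 = 64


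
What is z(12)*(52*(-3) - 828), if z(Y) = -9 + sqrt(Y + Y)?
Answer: 8856 - 1968*sqrt(6) ≈ 4035.4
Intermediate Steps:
z(Y) = -9 + sqrt(2)*sqrt(Y) (z(Y) = -9 + sqrt(2*Y) = -9 + sqrt(2)*sqrt(Y))
z(12)*(52*(-3) - 828) = (-9 + sqrt(2)*sqrt(12))*(52*(-3) - 828) = (-9 + sqrt(2)*(2*sqrt(3)))*(-156 - 828) = (-9 + 2*sqrt(6))*(-984) = 8856 - 1968*sqrt(6)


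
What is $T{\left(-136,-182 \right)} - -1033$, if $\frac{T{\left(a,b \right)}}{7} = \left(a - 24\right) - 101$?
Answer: $-794$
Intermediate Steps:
$T{\left(a,b \right)} = -875 + 7 a$ ($T{\left(a,b \right)} = 7 \left(\left(a - 24\right) - 101\right) = 7 \left(\left(-24 + a\right) - 101\right) = 7 \left(-125 + a\right) = -875 + 7 a$)
$T{\left(-136,-182 \right)} - -1033 = \left(-875 + 7 \left(-136\right)\right) - -1033 = \left(-875 - 952\right) + 1033 = -1827 + 1033 = -794$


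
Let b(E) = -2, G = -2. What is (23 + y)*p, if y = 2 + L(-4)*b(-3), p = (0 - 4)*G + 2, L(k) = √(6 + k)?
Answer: 250 - 20*√2 ≈ 221.72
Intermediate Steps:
p = 10 (p = (0 - 4)*(-2) + 2 = -4*(-2) + 2 = 8 + 2 = 10)
y = 2 - 2*√2 (y = 2 + √(6 - 4)*(-2) = 2 + √2*(-2) = 2 - 2*√2 ≈ -0.82843)
(23 + y)*p = (23 + (2 - 2*√2))*10 = (25 - 2*√2)*10 = 250 - 20*√2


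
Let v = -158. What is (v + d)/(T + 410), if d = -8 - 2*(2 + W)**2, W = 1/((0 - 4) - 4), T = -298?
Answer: -791/512 ≈ -1.5449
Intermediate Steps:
W = -1/8 (W = 1/(-4 - 4) = 1/(-8) = -1/8 ≈ -0.12500)
d = -481/32 (d = -8 - 2*(2 - 1/8)**2 = -8 - 2*(15/8)**2 = -8 - 2*225/64 = -8 - 225/32 = -481/32 ≈ -15.031)
(v + d)/(T + 410) = (-158 - 481/32)/(-298 + 410) = -5537/32/112 = -5537/32*1/112 = -791/512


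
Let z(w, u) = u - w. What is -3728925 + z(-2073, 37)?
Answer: -3726815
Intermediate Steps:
-3728925 + z(-2073, 37) = -3728925 + (37 - 1*(-2073)) = -3728925 + (37 + 2073) = -3728925 + 2110 = -3726815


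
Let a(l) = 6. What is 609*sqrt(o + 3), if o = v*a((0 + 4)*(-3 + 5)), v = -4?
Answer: 609*I*sqrt(21) ≈ 2790.8*I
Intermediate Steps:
o = -24 (o = -4*6 = -24)
609*sqrt(o + 3) = 609*sqrt(-24 + 3) = 609*sqrt(-21) = 609*(I*sqrt(21)) = 609*I*sqrt(21)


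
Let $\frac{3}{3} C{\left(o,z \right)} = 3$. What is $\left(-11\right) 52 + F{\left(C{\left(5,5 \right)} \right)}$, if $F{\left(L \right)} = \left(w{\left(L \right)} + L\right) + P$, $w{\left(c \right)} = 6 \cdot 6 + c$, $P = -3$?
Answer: $-533$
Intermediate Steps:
$C{\left(o,z \right)} = 3$
$w{\left(c \right)} = 36 + c$
$F{\left(L \right)} = 33 + 2 L$ ($F{\left(L \right)} = \left(\left(36 + L\right) + L\right) - 3 = \left(36 + 2 L\right) - 3 = 33 + 2 L$)
$\left(-11\right) 52 + F{\left(C{\left(5,5 \right)} \right)} = \left(-11\right) 52 + \left(33 + 2 \cdot 3\right) = -572 + \left(33 + 6\right) = -572 + 39 = -533$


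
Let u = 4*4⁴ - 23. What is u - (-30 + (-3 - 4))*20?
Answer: 1741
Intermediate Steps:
u = 1001 (u = 4*256 - 23 = 1024 - 23 = 1001)
u - (-30 + (-3 - 4))*20 = 1001 - (-30 + (-3 - 4))*20 = 1001 - (-30 - 7)*20 = 1001 - (-37)*20 = 1001 - 1*(-740) = 1001 + 740 = 1741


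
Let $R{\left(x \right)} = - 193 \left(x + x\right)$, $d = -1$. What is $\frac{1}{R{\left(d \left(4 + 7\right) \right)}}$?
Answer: $\frac{1}{4246} \approx 0.00023552$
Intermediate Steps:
$R{\left(x \right)} = - 386 x$ ($R{\left(x \right)} = - 193 \cdot 2 x = - 386 x$)
$\frac{1}{R{\left(d \left(4 + 7\right) \right)}} = \frac{1}{\left(-386\right) \left(- (4 + 7)\right)} = \frac{1}{\left(-386\right) \left(\left(-1\right) 11\right)} = \frac{1}{\left(-386\right) \left(-11\right)} = \frac{1}{4246}$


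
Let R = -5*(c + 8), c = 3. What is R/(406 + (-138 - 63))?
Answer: -11/41 ≈ -0.26829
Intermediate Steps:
R = -55 (R = -5*(3 + 8) = -5*11 = -55)
R/(406 + (-138 - 63)) = -55/(406 + (-138 - 63)) = -55/(406 - 201) = -55/205 = -55*1/205 = -11/41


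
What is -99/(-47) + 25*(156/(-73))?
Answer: -176073/3431 ≈ -51.318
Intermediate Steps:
-99/(-47) + 25*(156/(-73)) = -99*(-1/47) + 25*(156*(-1/73)) = 99/47 + 25*(-156/73) = 99/47 - 3900/73 = -176073/3431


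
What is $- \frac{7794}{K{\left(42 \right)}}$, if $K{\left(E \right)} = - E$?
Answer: $\frac{1299}{7} \approx 185.57$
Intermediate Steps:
$- \frac{7794}{K{\left(42 \right)}} = - \frac{7794}{\left(-1\right) 42} = - \frac{7794}{-42} = \left(-7794\right) \left(- \frac{1}{42}\right) = \frac{1299}{7}$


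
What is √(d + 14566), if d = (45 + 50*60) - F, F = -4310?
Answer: √21921 ≈ 148.06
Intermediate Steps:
d = 7355 (d = (45 + 50*60) - 1*(-4310) = (45 + 3000) + 4310 = 3045 + 4310 = 7355)
√(d + 14566) = √(7355 + 14566) = √21921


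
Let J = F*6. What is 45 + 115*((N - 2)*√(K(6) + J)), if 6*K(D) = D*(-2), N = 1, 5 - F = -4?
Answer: 45 - 230*√13 ≈ -784.28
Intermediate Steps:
F = 9 (F = 5 - 1*(-4) = 5 + 4 = 9)
K(D) = -D/3 (K(D) = (D*(-2))/6 = (-2*D)/6 = -D/3)
J = 54 (J = 9*6 = 54)
45 + 115*((N - 2)*√(K(6) + J)) = 45 + 115*((1 - 2)*√(-⅓*6 + 54)) = 45 + 115*(-√(-2 + 54)) = 45 + 115*(-√52) = 45 + 115*(-2*√13) = 45 - 230*√13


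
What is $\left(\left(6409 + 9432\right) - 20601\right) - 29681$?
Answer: $-34441$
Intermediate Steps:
$\left(\left(6409 + 9432\right) - 20601\right) - 29681 = \left(15841 - 20601\right) - 29681 = -4760 - 29681 = -34441$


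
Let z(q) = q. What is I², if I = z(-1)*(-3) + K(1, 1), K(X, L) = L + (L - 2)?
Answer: 9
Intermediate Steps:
K(X, L) = -2 + 2*L (K(X, L) = L + (-2 + L) = -2 + 2*L)
I = 3 (I = -1*(-3) + (-2 + 2*1) = 3 + (-2 + 2) = 3 + 0 = 3)
I² = 3² = 9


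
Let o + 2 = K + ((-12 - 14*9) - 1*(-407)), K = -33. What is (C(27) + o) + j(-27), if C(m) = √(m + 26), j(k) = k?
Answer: 207 + √53 ≈ 214.28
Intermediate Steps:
C(m) = √(26 + m)
o = 234 (o = -2 + (-33 + ((-12 - 14*9) - 1*(-407))) = -2 + (-33 + ((-12 - 126) + 407)) = -2 + (-33 + (-138 + 407)) = -2 + (-33 + 269) = -2 + 236 = 234)
(C(27) + o) + j(-27) = (√(26 + 27) + 234) - 27 = (√53 + 234) - 27 = (234 + √53) - 27 = 207 + √53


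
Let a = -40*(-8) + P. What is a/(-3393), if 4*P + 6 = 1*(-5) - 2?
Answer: -1267/13572 ≈ -0.093354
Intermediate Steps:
P = -13/4 (P = -3/2 + (1*(-5) - 2)/4 = -3/2 + (-5 - 2)/4 = -3/2 + (1/4)*(-7) = -3/2 - 7/4 = -13/4 ≈ -3.2500)
a = 1267/4 (a = -40*(-8) - 13/4 = 320 - 13/4 = 1267/4 ≈ 316.75)
a/(-3393) = (1267/4)/(-3393) = (1267/4)*(-1/3393) = -1267/13572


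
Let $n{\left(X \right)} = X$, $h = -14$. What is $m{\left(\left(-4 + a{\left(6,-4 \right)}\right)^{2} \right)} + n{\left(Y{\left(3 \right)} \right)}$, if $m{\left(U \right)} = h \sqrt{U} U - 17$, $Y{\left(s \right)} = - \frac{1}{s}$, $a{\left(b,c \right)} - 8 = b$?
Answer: $- \frac{42052}{3} \approx -14017.0$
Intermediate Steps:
$a{\left(b,c \right)} = 8 + b$
$m{\left(U \right)} = -17 - 14 U^{\frac{3}{2}}$ ($m{\left(U \right)} = - 14 \sqrt{U} U - 17 = - 14 U^{\frac{3}{2}} - 17 = -17 - 14 U^{\frac{3}{2}}$)
$m{\left(\left(-4 + a{\left(6,-4 \right)}\right)^{2} \right)} + n{\left(Y{\left(3 \right)} \right)} = \left(-17 - 14 \left(\left(-4 + \left(8 + 6\right)\right)^{2}\right)^{\frac{3}{2}}\right) - \frac{1}{3} = \left(-17 - 14 \left(\left(-4 + 14\right)^{2}\right)^{\frac{3}{2}}\right) - \frac{1}{3} = \left(-17 - 14 \left(10^{2}\right)^{\frac{3}{2}}\right) - \frac{1}{3} = \left(-17 - 14 \cdot 100^{\frac{3}{2}}\right) - \frac{1}{3} = \left(-17 - 14000\right) - \frac{1}{3} = -14017 - \frac{1}{3} = - \frac{42052}{3}$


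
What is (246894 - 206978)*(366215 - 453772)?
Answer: -3494925212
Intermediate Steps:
(246894 - 206978)*(366215 - 453772) = 39916*(-87557) = -3494925212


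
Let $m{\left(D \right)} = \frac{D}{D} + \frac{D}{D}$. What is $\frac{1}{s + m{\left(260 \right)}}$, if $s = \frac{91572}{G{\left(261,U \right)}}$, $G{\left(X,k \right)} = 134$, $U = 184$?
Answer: $\frac{67}{45920} \approx 0.0014591$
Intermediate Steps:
$m{\left(D \right)} = 2$ ($m{\left(D \right)} = 1 + 1 = 2$)
$s = \frac{45786}{67}$ ($s = \frac{91572}{134} = 91572 \cdot \frac{1}{134} = \frac{45786}{67} \approx 683.37$)
$\frac{1}{s + m{\left(260 \right)}} = \frac{1}{\frac{45786}{67} + 2} = \frac{1}{\frac{45920}{67}} = \frac{67}{45920}$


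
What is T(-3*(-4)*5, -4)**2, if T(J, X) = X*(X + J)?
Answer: 50176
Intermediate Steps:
T(J, X) = X*(J + X)
T(-3*(-4)*5, -4)**2 = (-4*(-3*(-4)*5 - 4))**2 = (-4*(12*5 - 4))**2 = (-4*(60 - 4))**2 = (-4*56)**2 = (-224)**2 = 50176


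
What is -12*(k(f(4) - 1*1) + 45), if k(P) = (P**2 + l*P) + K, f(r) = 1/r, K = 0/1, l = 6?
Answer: -1971/4 ≈ -492.75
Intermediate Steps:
K = 0 (K = 0*1 = 0)
k(P) = P**2 + 6*P (k(P) = (P**2 + 6*P) + 0 = P**2 + 6*P)
-12*(k(f(4) - 1*1) + 45) = -12*((1/4 - 1*1)*(6 + (1/4 - 1*1)) + 45) = -12*((1/4 - 1)*(6 + (1/4 - 1)) + 45) = -12*(-3*(6 - 3/4)/4 + 45) = -12*(-3/4*21/4 + 45) = -12*(-63/16 + 45) = -12*657/16 = -1971/4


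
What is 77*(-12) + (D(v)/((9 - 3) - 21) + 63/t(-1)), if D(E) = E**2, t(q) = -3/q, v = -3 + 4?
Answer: -13546/15 ≈ -903.07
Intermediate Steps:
v = 1
77*(-12) + (D(v)/((9 - 3) - 21) + 63/t(-1)) = 77*(-12) + (1**2/((9 - 3) - 21) + 63/((-3/(-1)))) = -924 + (1/(6 - 21) + 63/((-3*(-1)))) = -924 + (1/(-15) + 63/3) = -924 + (1*(-1/15) + 63*(1/3)) = -924 + (-1/15 + 21) = -924 + 314/15 = -13546/15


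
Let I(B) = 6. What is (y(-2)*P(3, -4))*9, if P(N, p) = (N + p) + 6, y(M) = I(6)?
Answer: 270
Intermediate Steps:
y(M) = 6
P(N, p) = 6 + N + p
(y(-2)*P(3, -4))*9 = (6*(6 + 3 - 4))*9 = (6*5)*9 = 30*9 = 270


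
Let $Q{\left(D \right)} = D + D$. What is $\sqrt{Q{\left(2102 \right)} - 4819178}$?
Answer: $61 i \sqrt{1294} \approx 2194.3 i$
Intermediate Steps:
$Q{\left(D \right)} = 2 D$
$\sqrt{Q{\left(2102 \right)} - 4819178} = \sqrt{2 \cdot 2102 - 4819178} = \sqrt{4204 - 4819178} = \sqrt{-4814974} = 61 i \sqrt{1294}$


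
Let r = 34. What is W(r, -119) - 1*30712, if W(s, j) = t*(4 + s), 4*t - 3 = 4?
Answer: -61291/2 ≈ -30646.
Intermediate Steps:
t = 7/4 (t = ¾ + (¼)*4 = ¾ + 1 = 7/4 ≈ 1.7500)
W(s, j) = 7 + 7*s/4 (W(s, j) = 7*(4 + s)/4 = 7 + 7*s/4)
W(r, -119) - 1*30712 = (7 + (7/4)*34) - 1*30712 = (7 + 119/2) - 30712 = 133/2 - 30712 = -61291/2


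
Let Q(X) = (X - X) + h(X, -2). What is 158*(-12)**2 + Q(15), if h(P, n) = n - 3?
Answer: 22747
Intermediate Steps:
h(P, n) = -3 + n
Q(X) = -5 (Q(X) = (X - X) + (-3 - 2) = 0 - 5 = -5)
158*(-12)**2 + Q(15) = 158*(-12)**2 - 5 = 158*144 - 5 = 22752 - 5 = 22747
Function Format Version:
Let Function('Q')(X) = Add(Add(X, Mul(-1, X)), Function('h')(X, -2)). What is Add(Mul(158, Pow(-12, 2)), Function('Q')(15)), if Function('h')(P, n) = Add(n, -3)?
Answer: 22747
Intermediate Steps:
Function('h')(P, n) = Add(-3, n)
Function('Q')(X) = -5 (Function('Q')(X) = Add(Add(X, Mul(-1, X)), Add(-3, -2)) = Add(0, -5) = -5)
Add(Mul(158, Pow(-12, 2)), Function('Q')(15)) = Add(Mul(158, Pow(-12, 2)), -5) = Add(Mul(158, 144), -5) = Add(22752, -5) = 22747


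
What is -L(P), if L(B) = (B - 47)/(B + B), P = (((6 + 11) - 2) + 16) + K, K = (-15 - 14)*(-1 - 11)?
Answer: -166/379 ≈ -0.43799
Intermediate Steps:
K = 348 (K = -29*(-12) = 348)
P = 379 (P = (((6 + 11) - 2) + 16) + 348 = ((17 - 2) + 16) + 348 = (15 + 16) + 348 = 31 + 348 = 379)
L(B) = (-47 + B)/(2*B) (L(B) = (-47 + B)/((2*B)) = (-47 + B)*(1/(2*B)) = (-47 + B)/(2*B))
-L(P) = -(-47 + 379)/(2*379) = -332/(2*379) = -1*166/379 = -166/379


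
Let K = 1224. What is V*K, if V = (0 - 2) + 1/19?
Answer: -45288/19 ≈ -2383.6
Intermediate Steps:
V = -37/19 (V = -2 + 1/19 = -37/19 ≈ -1.9474)
V*K = -37/19*1224 = -45288/19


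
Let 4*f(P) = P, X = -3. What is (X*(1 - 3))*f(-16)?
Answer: -24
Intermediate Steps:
f(P) = P/4
(X*(1 - 3))*f(-16) = (-3*(1 - 3))*((¼)*(-16)) = -3*(-2)*(-4) = 6*(-4) = -24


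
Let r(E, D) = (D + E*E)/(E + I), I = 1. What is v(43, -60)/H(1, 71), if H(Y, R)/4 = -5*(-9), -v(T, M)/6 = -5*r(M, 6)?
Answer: -601/59 ≈ -10.186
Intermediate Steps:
r(E, D) = (D + E²)/(1 + E) (r(E, D) = (D + E*E)/(E + 1) = (D + E²)/(1 + E))
v(T, M) = 30*(6 + M²)/(1 + M) (v(T, M) = -(-30)*(6 + M²)/(1 + M) = 30*(6 + M²)/(1 + M))
H(Y, R) = 180 (H(Y, R) = 4*(-5*(-9)) = 4*45 = 180)
v(43, -60)/H(1, 71) = (30*(6 + (-60)²)/(1 - 60))/180 = (30*(6 + 3600)/(-59))*(1/180) = (30*(-1/59)*3606)*(1/180) = -108180/59*1/180 = -601/59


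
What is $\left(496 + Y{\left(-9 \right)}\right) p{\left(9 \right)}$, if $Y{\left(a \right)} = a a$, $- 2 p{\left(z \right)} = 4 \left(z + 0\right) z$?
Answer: $-93474$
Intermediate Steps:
$p{\left(z \right)} = - 2 z^{2}$ ($p{\left(z \right)} = - \frac{4 \left(z + 0\right) z}{2} = - \frac{4 z z}{2} = - \frac{4 z^{2}}{2} = - 2 z^{2}$)
$Y{\left(a \right)} = a^{2}$
$\left(496 + Y{\left(-9 \right)}\right) p{\left(9 \right)} = \left(496 + \left(-9\right)^{2}\right) \left(- 2 \cdot 9^{2}\right) = \left(496 + 81\right) \left(\left(-2\right) 81\right) = 577 \left(-162\right) = -93474$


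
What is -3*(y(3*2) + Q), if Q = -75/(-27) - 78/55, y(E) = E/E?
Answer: -1168/165 ≈ -7.0788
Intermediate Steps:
y(E) = 1
Q = 673/495 (Q = -75*(-1/27) - 78*1/55 = 25/9 - 78/55 = 673/495 ≈ 1.3596)
-3*(y(3*2) + Q) = -3*(1 + 673/495) = -3*1168/495 = -1168/165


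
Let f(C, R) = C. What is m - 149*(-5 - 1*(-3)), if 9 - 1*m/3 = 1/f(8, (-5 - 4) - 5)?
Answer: 2597/8 ≈ 324.63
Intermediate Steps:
m = 213/8 (m = 27 - 3/8 = 213/8 ≈ 26.625)
m - 149*(-5 - 1*(-3)) = 213/8 - 149*(-5 - 1*(-3)) = 213/8 - 149*(-5 + 3) = 213/8 - 149*(-2) = 213/8 + 298 = 2597/8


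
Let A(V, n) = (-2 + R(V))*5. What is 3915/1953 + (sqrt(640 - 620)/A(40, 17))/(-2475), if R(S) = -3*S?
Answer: 435/217 + sqrt(5)/754875 ≈ 2.0046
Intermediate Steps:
A(V, n) = -10 - 15*V (A(V, n) = (-2 - 3*V)*5 = -10 - 15*V)
3915/1953 + (sqrt(640 - 620)/A(40, 17))/(-2475) = 3915/1953 + (sqrt(640 - 620)/(-10 - 15*40))/(-2475) = 3915*(1/1953) + (sqrt(20)/(-10 - 600))*(-1/2475) = 435/217 + ((2*sqrt(5))/(-610))*(-1/2475) = 435/217 + ((2*sqrt(5))*(-1/610))*(-1/2475) = 435/217 - sqrt(5)/305*(-1/2475) = 435/217 + sqrt(5)/754875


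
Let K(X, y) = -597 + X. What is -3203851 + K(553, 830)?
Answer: -3203895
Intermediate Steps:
-3203851 + K(553, 830) = -3203851 + (-597 + 553) = -3203851 - 44 = -3203895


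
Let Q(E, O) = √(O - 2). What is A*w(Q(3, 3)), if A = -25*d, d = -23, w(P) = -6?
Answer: -3450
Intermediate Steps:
Q(E, O) = √(-2 + O)
A = 575 (A = -25*(-23) = 575)
A*w(Q(3, 3)) = 575*(-6) = -3450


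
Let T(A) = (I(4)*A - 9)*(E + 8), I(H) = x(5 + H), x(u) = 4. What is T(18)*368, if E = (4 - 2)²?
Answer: 278208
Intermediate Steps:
E = 4 (E = 2² = 4)
I(H) = 4
T(A) = -108 + 48*A (T(A) = (4*A - 9)*(4 + 8) = (-9 + 4*A)*12 = -108 + 48*A)
T(18)*368 = (-108 + 48*18)*368 = (-108 + 864)*368 = 756*368 = 278208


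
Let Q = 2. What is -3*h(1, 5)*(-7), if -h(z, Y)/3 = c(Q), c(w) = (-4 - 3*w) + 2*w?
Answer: 378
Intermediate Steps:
c(w) = -4 - w
h(z, Y) = 18 (h(z, Y) = -3*(-4 - 1*2) = -3*(-4 - 2) = -3*(-6) = 18)
-3*h(1, 5)*(-7) = -3*18*(-7) = -54*(-7) = 378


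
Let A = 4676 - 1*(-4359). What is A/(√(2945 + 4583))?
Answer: 9035*√1882/3764 ≈ 104.13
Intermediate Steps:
A = 9035 (A = 4676 + 4359 = 9035)
A/(√(2945 + 4583)) = 9035/(√(2945 + 4583)) = 9035/(√7528) = 9035/((2*√1882)) = 9035*(√1882/3764) = 9035*√1882/3764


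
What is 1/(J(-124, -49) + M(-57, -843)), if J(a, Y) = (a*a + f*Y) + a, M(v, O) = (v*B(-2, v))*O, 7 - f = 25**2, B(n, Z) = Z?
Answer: -1/2693373 ≈ -3.7128e-7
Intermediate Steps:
f = -618 (f = 7 - 1*25**2 = 7 - 1*625 = 7 - 625 = -618)
M(v, O) = O*v**2 (M(v, O) = (v*v)*O = v**2*O = O*v**2)
J(a, Y) = a + a**2 - 618*Y (J(a, Y) = (a*a - 618*Y) + a = (a**2 - 618*Y) + a = a + a**2 - 618*Y)
1/(J(-124, -49) + M(-57, -843)) = 1/((-124 + (-124)**2 - 618*(-49)) - 843*(-57)**2) = 1/((-124 + 15376 + 30282) - 843*3249) = 1/(45534 - 2738907) = 1/(-2693373) = -1/2693373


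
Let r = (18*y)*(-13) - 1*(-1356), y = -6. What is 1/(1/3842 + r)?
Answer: 3842/10603921 ≈ 0.00036232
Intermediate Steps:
r = 2760 (r = (18*(-6))*(-13) - 1*(-1356) = -108*(-13) + 1356 = 1404 + 1356 = 2760)
1/(1/3842 + r) = 1/(1/3842 + 2760) = 1/(10603921/3842) = 3842/10603921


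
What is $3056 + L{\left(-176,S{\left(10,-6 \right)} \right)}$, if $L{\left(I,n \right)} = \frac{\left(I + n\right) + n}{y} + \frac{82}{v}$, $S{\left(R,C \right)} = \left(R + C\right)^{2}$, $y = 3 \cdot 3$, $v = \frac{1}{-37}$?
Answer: $6$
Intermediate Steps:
$v = - \frac{1}{37} \approx -0.027027$
$y = 9$
$S{\left(R,C \right)} = \left(C + R\right)^{2}$
$L{\left(I,n \right)} = -3034 + \frac{I}{9} + \frac{2 n}{9}$ ($L{\left(I,n \right)} = \frac{\left(I + n\right) + n}{9} + \frac{82}{- \frac{1}{37}} = \left(I + 2 n\right) \frac{1}{9} + 82 \left(-37\right) = \left(\frac{I}{9} + \frac{2 n}{9}\right) - 3034 = -3034 + \frac{I}{9} + \frac{2 n}{9}$)
$3056 + L{\left(-176,S{\left(10,-6 \right)} \right)} = 3056 + \left(-3034 + \frac{1}{9} \left(-176\right) + \frac{2 \left(-6 + 10\right)^{2}}{9}\right) = 3056 - \left(\frac{27482}{9} - \frac{32}{9}\right) = 3056 - 3050 = 6$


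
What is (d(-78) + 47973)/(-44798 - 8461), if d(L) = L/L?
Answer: -47974/53259 ≈ -0.90077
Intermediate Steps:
d(L) = 1
(d(-78) + 47973)/(-44798 - 8461) = (1 + 47973)/(-44798 - 8461) = 47974/(-53259) = 47974*(-1/53259) = -47974/53259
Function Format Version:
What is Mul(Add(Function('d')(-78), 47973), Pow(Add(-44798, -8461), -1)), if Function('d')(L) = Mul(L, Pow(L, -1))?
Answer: Rational(-47974, 53259) ≈ -0.90077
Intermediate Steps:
Function('d')(L) = 1
Mul(Add(Function('d')(-78), 47973), Pow(Add(-44798, -8461), -1)) = Mul(Add(1, 47973), Pow(Add(-44798, -8461), -1)) = Mul(47974, Pow(-53259, -1)) = Mul(47974, Rational(-1, 53259)) = Rational(-47974, 53259)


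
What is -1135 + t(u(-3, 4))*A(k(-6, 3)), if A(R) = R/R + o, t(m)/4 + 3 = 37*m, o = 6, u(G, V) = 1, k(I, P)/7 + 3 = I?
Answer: -183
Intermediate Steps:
k(I, P) = -21 + 7*I
t(m) = -12 + 148*m (t(m) = -12 + 4*(37*m) = -12 + 148*m)
A(R) = 7 (A(R) = R/R + 6 = 1 + 6 = 7)
-1135 + t(u(-3, 4))*A(k(-6, 3)) = -1135 + (-12 + 148*1)*7 = -1135 + (-12 + 148)*7 = -1135 + 136*7 = -1135 + 952 = -183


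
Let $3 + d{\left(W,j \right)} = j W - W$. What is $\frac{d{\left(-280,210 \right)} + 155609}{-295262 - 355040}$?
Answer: $- \frac{48543}{325151} \approx -0.14929$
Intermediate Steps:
$d{\left(W,j \right)} = -3 - W + W j$ ($d{\left(W,j \right)} = -3 + \left(j W - W\right) = -3 + \left(W j - W\right) = -3 + \left(- W + W j\right) = -3 - W + W j$)
$\frac{d{\left(-280,210 \right)} + 155609}{-295262 - 355040} = \frac{\left(-3 - -280 - 58800\right) + 155609}{-295262 - 355040} = \frac{\left(-3 + 280 - 58800\right) + 155609}{-650302} = \left(-58523 + 155609\right) \left(- \frac{1}{650302}\right) = 97086 \left(- \frac{1}{650302}\right) = - \frac{48543}{325151}$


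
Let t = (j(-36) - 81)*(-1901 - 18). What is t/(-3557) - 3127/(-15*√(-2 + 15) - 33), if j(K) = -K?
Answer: -175199389/2176884 + 15635*√13/612 ≈ 11.631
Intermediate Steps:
t = 86355 (t = (-1*(-36) - 81)*(-1901 - 18) = (36 - 81)*(-1919) = -45*(-1919) = 86355)
t/(-3557) - 3127/(-15*√(-2 + 15) - 33) = 86355/(-3557) - 3127/(-15*√(-2 + 15) - 33) = 86355*(-1/3557) - 3127/(-15*√13 - 33) = -86355/3557 - 3127/(-33 - 15*√13)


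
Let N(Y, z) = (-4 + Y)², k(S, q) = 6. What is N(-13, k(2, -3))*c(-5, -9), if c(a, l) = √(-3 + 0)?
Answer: 289*I*√3 ≈ 500.56*I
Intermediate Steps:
c(a, l) = I*√3 (c(a, l) = √(-3) = I*√3)
N(-13, k(2, -3))*c(-5, -9) = (-4 - 13)²*(I*√3) = (-17)²*(I*√3) = 289*(I*√3) = 289*I*√3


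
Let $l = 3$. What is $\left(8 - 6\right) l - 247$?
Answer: $-241$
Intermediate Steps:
$\left(8 - 6\right) l - 247 = \left(8 - 6\right) 3 - 247 = 2 \cdot 3 - 247 = 6 - 247 = -241$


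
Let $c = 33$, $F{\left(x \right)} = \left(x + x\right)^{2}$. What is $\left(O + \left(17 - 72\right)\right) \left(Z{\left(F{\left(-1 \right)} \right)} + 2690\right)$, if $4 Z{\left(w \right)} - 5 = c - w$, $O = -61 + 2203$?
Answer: $\frac{11263539}{2} \approx 5.6318 \cdot 10^{6}$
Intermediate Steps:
$F{\left(x \right)} = 4 x^{2}$ ($F{\left(x \right)} = \left(2 x\right)^{2} = 4 x^{2}$)
$O = 2142$
$Z{\left(w \right)} = \frac{19}{2} - \frac{w}{4}$ ($Z{\left(w \right)} = \frac{5}{4} + \frac{33 - w}{4} = \frac{5}{4} - \left(- \frac{33}{4} + \frac{w}{4}\right) = \frac{19}{2} - \frac{w}{4}$)
$\left(O + \left(17 - 72\right)\right) \left(Z{\left(F{\left(-1 \right)} \right)} + 2690\right) = \left(2142 + \left(17 - 72\right)\right) \left(\left(\frac{19}{2} - \frac{4 \left(-1\right)^{2}}{4}\right) + 2690\right) = \left(2142 + \left(17 - 72\right)\right) \left(\left(\frac{19}{2} - \frac{4 \cdot 1}{4}\right) + 2690\right) = \left(2142 - 55\right) \left(\left(\frac{19}{2} - 1\right) + 2690\right) = 2087 \left(\left(\frac{19}{2} - 1\right) + 2690\right) = 2087 \left(\frac{17}{2} + 2690\right) = 2087 \cdot \frac{5397}{2} = \frac{11263539}{2}$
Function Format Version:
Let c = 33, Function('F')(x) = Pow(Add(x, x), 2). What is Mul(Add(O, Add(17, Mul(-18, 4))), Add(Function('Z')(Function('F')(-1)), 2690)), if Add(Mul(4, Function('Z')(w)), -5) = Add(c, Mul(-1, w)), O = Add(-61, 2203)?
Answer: Rational(11263539, 2) ≈ 5.6318e+6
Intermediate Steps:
Function('F')(x) = Mul(4, Pow(x, 2)) (Function('F')(x) = Pow(Mul(2, x), 2) = Mul(4, Pow(x, 2)))
O = 2142
Function('Z')(w) = Add(Rational(19, 2), Mul(Rational(-1, 4), w)) (Function('Z')(w) = Add(Rational(5, 4), Mul(Rational(1, 4), Add(33, Mul(-1, w)))) = Add(Rational(5, 4), Add(Rational(33, 4), Mul(Rational(-1, 4), w))) = Add(Rational(19, 2), Mul(Rational(-1, 4), w)))
Mul(Add(O, Add(17, Mul(-18, 4))), Add(Function('Z')(Function('F')(-1)), 2690)) = Mul(Add(2142, Add(17, Mul(-18, 4))), Add(Add(Rational(19, 2), Mul(Rational(-1, 4), Mul(4, Pow(-1, 2)))), 2690)) = Mul(Add(2142, Add(17, -72)), Add(Add(Rational(19, 2), Mul(Rational(-1, 4), Mul(4, 1))), 2690)) = Mul(Add(2142, -55), Add(Add(Rational(19, 2), Mul(Rational(-1, 4), 4)), 2690)) = Mul(2087, Add(Add(Rational(19, 2), -1), 2690)) = Mul(2087, Add(Rational(17, 2), 2690)) = Mul(2087, Rational(5397, 2)) = Rational(11263539, 2)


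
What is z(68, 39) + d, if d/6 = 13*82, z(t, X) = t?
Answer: 6464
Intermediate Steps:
d = 6396 (d = 6*(13*82) = 6*1066 = 6396)
z(68, 39) + d = 68 + 6396 = 6464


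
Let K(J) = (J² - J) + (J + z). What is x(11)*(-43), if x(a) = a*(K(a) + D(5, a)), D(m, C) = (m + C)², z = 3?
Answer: -179740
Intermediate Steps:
D(m, C) = (C + m)²
K(J) = 3 + J² (K(J) = (J² - J) + (J + 3) = (J² - J) + (3 + J) = 3 + J²)
x(a) = a*(3 + a² + (5 + a)²) (x(a) = a*((3 + a²) + (a + 5)²) = a*((3 + a²) + (5 + a)²) = a*(3 + a² + (5 + a)²))
x(11)*(-43) = (11*(3 + 11² + (5 + 11)²))*(-43) = (11*(3 + 121 + 16²))*(-43) = (11*(3 + 121 + 256))*(-43) = (11*380)*(-43) = 4180*(-43) = -179740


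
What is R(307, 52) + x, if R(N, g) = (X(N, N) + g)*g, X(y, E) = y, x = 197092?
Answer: 215760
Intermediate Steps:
R(N, g) = g*(N + g) (R(N, g) = (N + g)*g = g*(N + g))
R(307, 52) + x = 52*(307 + 52) + 197092 = 52*359 + 197092 = 18668 + 197092 = 215760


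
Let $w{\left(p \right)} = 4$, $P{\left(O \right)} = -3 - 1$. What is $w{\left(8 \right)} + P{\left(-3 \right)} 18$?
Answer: $-68$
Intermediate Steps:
$P{\left(O \right)} = -4$ ($P{\left(O \right)} = -3 - 1 = -4$)
$w{\left(8 \right)} + P{\left(-3 \right)} 18 = 4 - 72 = -68$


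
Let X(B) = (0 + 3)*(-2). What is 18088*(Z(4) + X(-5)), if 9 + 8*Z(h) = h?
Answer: -119833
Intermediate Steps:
Z(h) = -9/8 + h/8
X(B) = -6 (X(B) = 3*(-2) = -6)
18088*(Z(4) + X(-5)) = 18088*((-9/8 + (⅛)*4) - 6) = 18088*((-9/8 + ½) - 6) = 18088*(-5/8 - 6) = 18088*(-53/8) = -119833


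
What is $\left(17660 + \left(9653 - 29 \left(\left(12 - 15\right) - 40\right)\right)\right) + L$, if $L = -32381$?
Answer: $-3821$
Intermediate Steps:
$\left(17660 + \left(9653 - 29 \left(\left(12 - 15\right) - 40\right)\right)\right) + L = \left(17660 + \left(9653 - 29 \left(\left(12 - 15\right) - 40\right)\right)\right) - 32381 = \left(17660 + \left(9653 - 29 \left(-3 - 40\right)\right)\right) - 32381 = \left(17660 + \left(9653 - -1247\right)\right) - 32381 = \left(17660 + \left(9653 + 1247\right)\right) - 32381 = \left(17660 + 10900\right) - 32381 = 28560 - 32381 = -3821$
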